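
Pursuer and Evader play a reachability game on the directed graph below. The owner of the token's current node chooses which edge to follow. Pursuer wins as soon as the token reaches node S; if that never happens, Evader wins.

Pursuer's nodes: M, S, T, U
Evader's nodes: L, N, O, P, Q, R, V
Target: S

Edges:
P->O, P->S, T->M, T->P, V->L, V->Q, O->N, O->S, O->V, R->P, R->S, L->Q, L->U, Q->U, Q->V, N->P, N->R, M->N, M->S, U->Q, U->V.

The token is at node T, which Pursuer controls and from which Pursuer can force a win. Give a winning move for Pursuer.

M

A0 = {S}
A1: add {M} — M (Pursuer) has M→S.
A2: add {T} — T (Pursuer) has T→M.
A3 = A2; e.g. L (Evader) can still go to Q. Fixed point.
From T, successor M is in the attractor (rank 1); the other successor P is not.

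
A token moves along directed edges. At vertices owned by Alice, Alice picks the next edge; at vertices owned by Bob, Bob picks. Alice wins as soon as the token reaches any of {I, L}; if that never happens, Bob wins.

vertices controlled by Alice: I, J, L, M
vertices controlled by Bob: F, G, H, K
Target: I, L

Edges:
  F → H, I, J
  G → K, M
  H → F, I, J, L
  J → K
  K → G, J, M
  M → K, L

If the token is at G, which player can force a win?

Bob

A0 = {I, L}
A1: add {M} — M (Alice) has M→L.
A2 = A1; e.g. F (Bob) can still go to H. Fixed point.
G never enters the attractor, so Bob can avoid the target forever.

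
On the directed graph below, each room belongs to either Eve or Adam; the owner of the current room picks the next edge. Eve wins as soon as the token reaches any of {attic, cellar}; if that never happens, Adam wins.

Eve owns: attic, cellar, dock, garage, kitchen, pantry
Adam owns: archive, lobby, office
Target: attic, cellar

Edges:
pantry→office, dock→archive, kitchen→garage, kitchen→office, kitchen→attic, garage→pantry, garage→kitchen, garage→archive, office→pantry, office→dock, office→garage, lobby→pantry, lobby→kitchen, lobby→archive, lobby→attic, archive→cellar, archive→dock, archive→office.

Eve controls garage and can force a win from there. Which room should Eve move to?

kitchen

A0 = {attic, cellar}
A1: add {kitchen} — kitchen (Eve) has kitchen→attic.
A2: add {garage} — garage (Eve) has garage→kitchen.
A3 = A2; e.g. pantry (Eve) has no edge into A2. Fixed point.
From garage, successor kitchen is in the attractor (rank 1); the other successors archive, pantry are not.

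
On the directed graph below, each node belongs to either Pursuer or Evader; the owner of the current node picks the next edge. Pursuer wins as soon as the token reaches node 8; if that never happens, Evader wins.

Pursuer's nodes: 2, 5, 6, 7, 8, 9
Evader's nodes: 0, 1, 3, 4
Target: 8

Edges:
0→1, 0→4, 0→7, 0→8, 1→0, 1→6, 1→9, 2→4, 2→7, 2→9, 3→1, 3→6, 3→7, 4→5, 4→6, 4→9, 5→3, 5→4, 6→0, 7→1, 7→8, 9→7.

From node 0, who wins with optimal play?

A0 = {8}
A1: add {7} — 7 (Pursuer) has 7→8.
A2: add {2, 9} — 2 (Pursuer) has 2→7; 9 (Pursuer) has 9→7.
A3 = A2; e.g. 0 (Evader) can still go to 1. Fixed point.
0 never enters the attractor, so Evader can avoid the target forever.

Evader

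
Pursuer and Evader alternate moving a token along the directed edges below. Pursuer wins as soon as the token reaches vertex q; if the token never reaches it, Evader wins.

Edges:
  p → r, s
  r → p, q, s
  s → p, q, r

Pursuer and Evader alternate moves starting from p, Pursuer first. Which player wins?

Track states (vertex, player-to-move).
A0 = {(q,Pursuer), (q,Evader)}
A1: add {(r,Pursuer), (s,Pursuer)}.
A2: add {(p,Evader)}.
A3 = A2; e.g. (p,Pursuer) stays out. (p,Pursuer) never enters ⇒ Evader avoids the target.

Evader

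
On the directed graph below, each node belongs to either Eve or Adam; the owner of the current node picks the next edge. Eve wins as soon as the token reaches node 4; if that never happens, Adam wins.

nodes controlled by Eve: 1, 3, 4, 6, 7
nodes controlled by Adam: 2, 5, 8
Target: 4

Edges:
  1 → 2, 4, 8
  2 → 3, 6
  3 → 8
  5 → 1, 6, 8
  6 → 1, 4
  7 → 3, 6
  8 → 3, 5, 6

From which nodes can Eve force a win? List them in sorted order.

A0 = {4}
A1: add {1, 6} — 1 (Eve) has 1→4; 6 (Eve) has 6→4.
A2: add {7} — 7 (Eve) has 7→6.
A3 = A2; e.g. 2 (Adam) can still go to 3. Fixed point.
Eve's winning region = {1, 4, 6, 7}.

1, 4, 6, 7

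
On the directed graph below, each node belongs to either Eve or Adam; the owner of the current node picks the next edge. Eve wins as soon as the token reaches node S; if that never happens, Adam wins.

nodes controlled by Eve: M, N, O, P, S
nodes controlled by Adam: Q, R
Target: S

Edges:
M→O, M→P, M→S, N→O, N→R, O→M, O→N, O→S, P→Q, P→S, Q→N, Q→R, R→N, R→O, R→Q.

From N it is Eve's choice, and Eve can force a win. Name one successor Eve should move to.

A0 = {S}
A1: add {M, O, P} — M (Eve) has M→S; O (Eve) has O→S; P (Eve) has P→S.
A2: add {N} — N (Eve) has N→O.
A3 = A2; e.g. Q (Adam) can still go to R. Fixed point.
From N, successor O is in the attractor (rank 1); the other successor R is not.

O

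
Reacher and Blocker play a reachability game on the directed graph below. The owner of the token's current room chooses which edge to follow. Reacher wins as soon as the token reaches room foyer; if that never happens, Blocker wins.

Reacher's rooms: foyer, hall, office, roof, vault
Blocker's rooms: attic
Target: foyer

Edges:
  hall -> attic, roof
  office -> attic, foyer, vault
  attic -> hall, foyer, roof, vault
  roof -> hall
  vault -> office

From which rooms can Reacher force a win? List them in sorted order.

A0 = {foyer}
A1: add {office} — office (Reacher) has office→foyer.
A2: add {vault} — vault (Reacher) has vault→office.
A3 = A2; e.g. hall (Reacher) has no edge into A2. Fixed point.
Reacher's winning region = {foyer, office, vault}.

foyer, office, vault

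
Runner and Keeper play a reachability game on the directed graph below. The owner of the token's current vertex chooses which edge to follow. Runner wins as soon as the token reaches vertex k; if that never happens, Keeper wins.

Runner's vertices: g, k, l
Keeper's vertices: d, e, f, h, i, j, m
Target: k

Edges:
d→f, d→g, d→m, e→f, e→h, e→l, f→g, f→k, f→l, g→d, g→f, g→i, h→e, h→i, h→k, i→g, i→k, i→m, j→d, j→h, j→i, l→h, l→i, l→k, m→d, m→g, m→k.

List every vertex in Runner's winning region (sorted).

k, l

A0 = {k}
A1: add {l} — l (Runner) has l→k.
A2 = A1; e.g. d (Keeper) can still go to f. Fixed point.
Runner's winning region = {k, l}.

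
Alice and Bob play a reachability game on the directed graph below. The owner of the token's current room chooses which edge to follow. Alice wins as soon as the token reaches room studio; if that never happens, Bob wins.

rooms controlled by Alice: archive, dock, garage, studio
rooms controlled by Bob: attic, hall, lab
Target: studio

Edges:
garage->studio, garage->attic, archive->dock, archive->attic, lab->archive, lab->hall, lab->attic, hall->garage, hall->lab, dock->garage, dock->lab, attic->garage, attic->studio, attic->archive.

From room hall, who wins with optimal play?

Bob

A0 = {studio}
A1: add {garage} — garage (Alice) has garage→studio.
A2: add {dock} — dock (Alice) has dock→garage.
A3: add {archive} — archive (Alice) has archive→dock.
A4: add {attic} — attic (Bob): all of {garage, studio, archive} already in.
A5 = A4; e.g. lab (Bob) can still go to hall. Fixed point.
hall never enters the attractor, so Bob can avoid the target forever.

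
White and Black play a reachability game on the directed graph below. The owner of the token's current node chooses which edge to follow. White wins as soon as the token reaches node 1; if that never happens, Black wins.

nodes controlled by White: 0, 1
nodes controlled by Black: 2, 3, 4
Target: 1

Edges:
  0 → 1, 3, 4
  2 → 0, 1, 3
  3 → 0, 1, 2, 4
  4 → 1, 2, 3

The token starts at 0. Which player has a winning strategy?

A0 = {1}
A1: add {0} — 0 (White) has 0→1.
A2 = A1; e.g. 2 (Black) can still go to 3. Fixed point.
0 ∈ A1, so White can force the target.

White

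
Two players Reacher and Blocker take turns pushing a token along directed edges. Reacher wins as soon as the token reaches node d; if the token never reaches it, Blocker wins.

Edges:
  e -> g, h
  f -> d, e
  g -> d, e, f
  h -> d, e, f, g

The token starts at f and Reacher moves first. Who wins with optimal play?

Reacher

Track states (vertex, player-to-move).
A0 = {(d,Reacher), (d,Blocker)}
A1: add {(f,Reacher), (g,Reacher), (h,Reacher)}.
(f,Reacher) ∈ A1 ⇒ Reacher forces the target.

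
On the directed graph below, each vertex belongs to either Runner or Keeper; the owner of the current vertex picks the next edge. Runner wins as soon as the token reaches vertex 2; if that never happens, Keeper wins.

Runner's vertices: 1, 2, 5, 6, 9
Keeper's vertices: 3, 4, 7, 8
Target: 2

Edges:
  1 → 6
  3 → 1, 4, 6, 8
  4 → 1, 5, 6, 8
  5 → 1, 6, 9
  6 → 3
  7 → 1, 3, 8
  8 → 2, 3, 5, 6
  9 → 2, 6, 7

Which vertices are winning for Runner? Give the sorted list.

2, 5, 9

A0 = {2}
A1: add {9} — 9 (Runner) has 9→2.
A2: add {5} — 5 (Runner) has 5→9.
A3 = A2; e.g. 1 (Runner) has no edge into A2. Fixed point.
Runner's winning region = {2, 5, 9}.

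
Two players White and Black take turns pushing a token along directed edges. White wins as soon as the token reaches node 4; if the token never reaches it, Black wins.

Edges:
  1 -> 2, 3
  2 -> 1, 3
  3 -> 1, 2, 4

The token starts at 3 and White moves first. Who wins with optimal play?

Track states (vertex, player-to-move).
A0 = {(4,White), (4,Black)}
A1: add {(3,White)}.
(3,White) ∈ A1 ⇒ White forces the target.

White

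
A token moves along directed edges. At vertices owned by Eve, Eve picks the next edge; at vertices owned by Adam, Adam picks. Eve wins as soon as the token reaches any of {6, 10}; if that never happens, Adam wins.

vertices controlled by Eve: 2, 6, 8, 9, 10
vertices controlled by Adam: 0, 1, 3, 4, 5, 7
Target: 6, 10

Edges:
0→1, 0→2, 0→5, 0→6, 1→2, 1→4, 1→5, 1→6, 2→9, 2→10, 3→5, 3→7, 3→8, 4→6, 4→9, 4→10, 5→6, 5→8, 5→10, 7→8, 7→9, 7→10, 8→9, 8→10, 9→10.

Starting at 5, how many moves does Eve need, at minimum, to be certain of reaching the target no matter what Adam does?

2

A0 = {6, 10}
A1: add {2, 8, 9} — 2 (Eve) has 2→10; 8 (Eve) has 8→10; 9 (Eve) has 9→10.
A2: add {4, 5, 7} — 4 (Adam): all of {6, 9, 10} already in; 5 (Adam): all of {6, 8, 10} already in; 7 (Adam): all of {8, 9, 10} already in.
5 enters the attractor at level 2, so Eve can force the target in 2 moves from there.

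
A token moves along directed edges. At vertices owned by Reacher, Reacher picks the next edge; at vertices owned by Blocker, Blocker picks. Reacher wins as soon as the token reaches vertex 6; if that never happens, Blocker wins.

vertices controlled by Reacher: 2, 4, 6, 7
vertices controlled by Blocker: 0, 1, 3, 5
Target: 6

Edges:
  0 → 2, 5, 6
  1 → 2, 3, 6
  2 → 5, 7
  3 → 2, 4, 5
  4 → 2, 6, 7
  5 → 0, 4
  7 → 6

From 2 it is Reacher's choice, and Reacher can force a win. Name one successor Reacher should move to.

7

A0 = {6}
A1: add {4, 7} — 4 (Reacher) has 4→6; 7 (Reacher) has 7→6.
A2: add {2} — 2 (Reacher) has 2→7.
A3 = A2; e.g. 0 (Blocker) can still go to 5. Fixed point.
From 2, successor 7 is in the attractor (rank 1); the other successor 5 is not.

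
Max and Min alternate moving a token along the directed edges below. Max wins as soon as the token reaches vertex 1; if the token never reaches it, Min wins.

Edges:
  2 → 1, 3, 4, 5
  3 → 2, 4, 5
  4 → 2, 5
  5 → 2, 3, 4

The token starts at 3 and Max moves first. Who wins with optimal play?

Track states (vertex, player-to-move).
A0 = {(1,Max), (1,Min)}
A1: add {(2,Max)}.
A2 = A1; e.g. (2,Min) stays out. (3,Max) never enters ⇒ Min avoids the target.

Min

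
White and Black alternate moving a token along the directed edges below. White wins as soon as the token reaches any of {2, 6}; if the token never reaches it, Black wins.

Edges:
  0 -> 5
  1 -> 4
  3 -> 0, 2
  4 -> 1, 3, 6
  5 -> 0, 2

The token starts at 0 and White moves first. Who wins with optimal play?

Black

Track states (vertex, player-to-move).
A0 = {(2,White), (2,Black), (6,White), (6,Black)}
A1: add {(3,White), (4,White), (5,White)}.
A2: add {(0,Black), (1,Black)}.
A3 = A2; e.g. (0,White) stays out. (0,White) never enters ⇒ Black avoids the target.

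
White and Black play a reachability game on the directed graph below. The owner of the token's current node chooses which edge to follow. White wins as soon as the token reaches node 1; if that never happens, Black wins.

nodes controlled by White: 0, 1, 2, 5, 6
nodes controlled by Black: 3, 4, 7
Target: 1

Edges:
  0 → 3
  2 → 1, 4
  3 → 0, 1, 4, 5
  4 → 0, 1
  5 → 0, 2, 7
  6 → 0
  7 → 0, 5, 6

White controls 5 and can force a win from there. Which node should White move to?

A0 = {1}
A1: add {2} — 2 (White) has 2→1.
A2: add {5} — 5 (White) has 5→2.
A3 = A2; e.g. 0 (White) has no edge into A2. Fixed point.
From 5, successor 2 is in the attractor (rank 1); the other successors 0, 7 are not.

2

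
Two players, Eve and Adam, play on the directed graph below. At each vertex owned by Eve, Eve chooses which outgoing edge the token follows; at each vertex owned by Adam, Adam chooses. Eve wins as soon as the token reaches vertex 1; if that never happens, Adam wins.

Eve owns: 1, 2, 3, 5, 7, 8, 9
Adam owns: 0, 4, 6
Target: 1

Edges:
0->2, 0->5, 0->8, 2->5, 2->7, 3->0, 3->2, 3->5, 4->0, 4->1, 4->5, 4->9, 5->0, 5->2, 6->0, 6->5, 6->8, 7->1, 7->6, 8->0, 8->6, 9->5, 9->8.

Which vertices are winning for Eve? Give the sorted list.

A0 = {1}
A1: add {7} — 7 (Eve) has 7→1.
A2: add {2} — 2 (Eve) has 2→7.
A3: add {3, 5} — 3 (Eve) has 3→2; 5 (Eve) has 5→2.
A4: add {9} — 9 (Eve) has 9→5.
A5 = A4; e.g. 0 (Adam) can still go to 8. Fixed point.
Eve's winning region = {1, 2, 3, 5, 7, 9}.

1, 2, 3, 5, 7, 9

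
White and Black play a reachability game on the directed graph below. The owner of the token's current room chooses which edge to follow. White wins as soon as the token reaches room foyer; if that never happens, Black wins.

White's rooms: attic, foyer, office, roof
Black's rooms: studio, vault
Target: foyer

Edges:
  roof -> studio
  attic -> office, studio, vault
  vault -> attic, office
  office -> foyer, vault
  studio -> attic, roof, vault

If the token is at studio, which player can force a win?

Black

A0 = {foyer}
A1: add {office} — office (White) has office→foyer.
A2: add {attic} — attic (White) has attic→office.
A3: add {vault} — vault (Black): all of {attic, office} already in.
A4 = A3; e.g. roof (White) has no edge into A3. Fixed point.
studio never enters the attractor, so Black can avoid the target forever.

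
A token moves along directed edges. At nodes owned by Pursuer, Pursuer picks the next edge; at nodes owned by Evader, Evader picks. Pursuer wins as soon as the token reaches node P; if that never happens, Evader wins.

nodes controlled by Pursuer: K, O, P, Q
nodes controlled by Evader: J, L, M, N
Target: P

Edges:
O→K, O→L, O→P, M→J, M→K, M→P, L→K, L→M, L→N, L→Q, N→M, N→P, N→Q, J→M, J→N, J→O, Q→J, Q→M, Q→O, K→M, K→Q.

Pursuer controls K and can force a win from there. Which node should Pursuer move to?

A0 = {P}
A1: add {O} — O (Pursuer) has O→P.
A2: add {Q} — Q (Pursuer) has Q→O.
A3: add {K} — K (Pursuer) has K→Q.
A4 = A3; e.g. J (Evader) can still go to M. Fixed point.
From K, successor Q is in the attractor (rank 2); the other successor M is not.

Q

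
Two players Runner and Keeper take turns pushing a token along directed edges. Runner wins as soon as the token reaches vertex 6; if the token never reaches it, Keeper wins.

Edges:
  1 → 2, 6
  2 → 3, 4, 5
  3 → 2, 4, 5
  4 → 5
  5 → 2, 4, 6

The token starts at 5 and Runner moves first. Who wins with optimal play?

Runner

Track states (vertex, player-to-move).
A0 = {(6,Runner), (6,Keeper)}
A1: add {(1,Runner), (5,Runner)}.
(5,Runner) ∈ A1 ⇒ Runner forces the target.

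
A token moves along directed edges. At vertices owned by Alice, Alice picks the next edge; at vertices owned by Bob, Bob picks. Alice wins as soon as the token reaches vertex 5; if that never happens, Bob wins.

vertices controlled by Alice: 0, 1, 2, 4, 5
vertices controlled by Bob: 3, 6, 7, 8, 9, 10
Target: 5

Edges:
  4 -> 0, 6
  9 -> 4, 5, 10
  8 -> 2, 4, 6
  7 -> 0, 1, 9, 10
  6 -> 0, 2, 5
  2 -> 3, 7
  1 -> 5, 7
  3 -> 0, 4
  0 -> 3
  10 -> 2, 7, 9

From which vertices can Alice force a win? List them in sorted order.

1, 5

A0 = {5}
A1: add {1} — 1 (Alice) has 1→5.
A2 = A1; e.g. 0 (Alice) has no edge into A1. Fixed point.
Alice's winning region = {1, 5}.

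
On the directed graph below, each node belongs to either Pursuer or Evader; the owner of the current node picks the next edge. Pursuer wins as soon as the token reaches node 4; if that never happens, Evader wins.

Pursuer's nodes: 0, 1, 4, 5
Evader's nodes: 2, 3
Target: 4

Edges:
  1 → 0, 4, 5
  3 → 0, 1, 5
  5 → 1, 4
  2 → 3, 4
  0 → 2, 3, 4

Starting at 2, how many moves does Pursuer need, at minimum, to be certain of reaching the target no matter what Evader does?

3

A0 = {4}
A1: add {0, 1, 5} — 0 (Pursuer) has 0→4; 1 (Pursuer) has 1→4; 5 (Pursuer) has 5→4.
A2: add {3} — 3 (Evader): all of {0, 1, 5} already in.
A3: add {2} — 2 (Evader): all of {3, 4} already in.
A3 = all vertices. Fixed point.
2 enters the attractor at level 3, so Pursuer can force the target in 3 moves from there.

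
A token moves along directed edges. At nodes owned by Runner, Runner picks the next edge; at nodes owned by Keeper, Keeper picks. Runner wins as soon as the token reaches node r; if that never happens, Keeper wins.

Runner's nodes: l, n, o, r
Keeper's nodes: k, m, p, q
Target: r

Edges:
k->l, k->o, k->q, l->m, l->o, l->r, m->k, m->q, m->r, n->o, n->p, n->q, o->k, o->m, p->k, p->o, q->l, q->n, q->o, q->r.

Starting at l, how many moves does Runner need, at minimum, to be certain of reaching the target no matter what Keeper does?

1

A0 = {r}
A1: add {l} — l (Runner) has l→r.
A2 = A1; e.g. k (Keeper) can still go to o. Fixed point.
l enters the attractor at level 1, so Runner can force the target in 1 move from there.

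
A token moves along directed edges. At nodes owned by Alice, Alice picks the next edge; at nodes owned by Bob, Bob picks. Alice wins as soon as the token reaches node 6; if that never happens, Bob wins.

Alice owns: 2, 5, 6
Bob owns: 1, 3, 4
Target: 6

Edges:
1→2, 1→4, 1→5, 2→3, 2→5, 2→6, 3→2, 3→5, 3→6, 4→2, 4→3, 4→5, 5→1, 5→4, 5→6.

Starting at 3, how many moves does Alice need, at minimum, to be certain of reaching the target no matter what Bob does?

2

A0 = {6}
A1: add {2, 5} — 2 (Alice) has 2→6; 5 (Alice) has 5→6.
A2: add {3} — 3 (Bob): all of {2, 5, 6} already in.
3 enters the attractor at level 2, so Alice can force the target in 2 moves from there.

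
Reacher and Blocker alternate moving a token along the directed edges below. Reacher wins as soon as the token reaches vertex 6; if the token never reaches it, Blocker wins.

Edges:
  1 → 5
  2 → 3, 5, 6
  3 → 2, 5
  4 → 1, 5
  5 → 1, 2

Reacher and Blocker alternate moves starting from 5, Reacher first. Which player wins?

Track states (vertex, player-to-move).
A0 = {(6,Reacher), (6,Blocker)}
A1: add {(2,Reacher)}.
A2 = A1; e.g. (1,Reacher) stays out. (5,Reacher) never enters ⇒ Blocker avoids the target.

Blocker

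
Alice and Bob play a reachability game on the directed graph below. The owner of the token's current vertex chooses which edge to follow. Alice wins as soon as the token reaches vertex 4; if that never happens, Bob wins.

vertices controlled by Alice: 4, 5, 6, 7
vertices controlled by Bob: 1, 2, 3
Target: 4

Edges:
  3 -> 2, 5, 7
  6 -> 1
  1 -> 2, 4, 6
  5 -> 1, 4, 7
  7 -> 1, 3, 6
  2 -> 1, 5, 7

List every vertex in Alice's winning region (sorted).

A0 = {4}
A1: add {5} — 5 (Alice) has 5→4.
A2 = A1; e.g. 1 (Bob) can still go to 2. Fixed point.
Alice's winning region = {4, 5}.

4, 5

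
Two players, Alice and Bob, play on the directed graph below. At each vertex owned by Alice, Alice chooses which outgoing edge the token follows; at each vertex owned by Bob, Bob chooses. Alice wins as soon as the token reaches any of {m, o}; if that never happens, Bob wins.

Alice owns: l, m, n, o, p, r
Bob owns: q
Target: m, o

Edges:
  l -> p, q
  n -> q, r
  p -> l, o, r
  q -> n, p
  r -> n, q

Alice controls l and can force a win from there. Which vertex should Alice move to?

p

A0 = {m, o}
A1: add {p} — p (Alice) has p→o.
A2: add {l} — l (Alice) has l→p.
A3 = A2; e.g. n (Alice) has no edge into A2. Fixed point.
From l, successor p is in the attractor (rank 1); the other successor q is not.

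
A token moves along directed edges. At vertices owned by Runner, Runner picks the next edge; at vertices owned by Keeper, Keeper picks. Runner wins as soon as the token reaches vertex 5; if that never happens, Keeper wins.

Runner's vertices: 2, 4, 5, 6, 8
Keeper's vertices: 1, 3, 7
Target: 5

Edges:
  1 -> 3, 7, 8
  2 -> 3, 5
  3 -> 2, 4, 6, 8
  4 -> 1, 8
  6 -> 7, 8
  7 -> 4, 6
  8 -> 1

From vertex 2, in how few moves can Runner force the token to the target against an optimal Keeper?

1

A0 = {5}
A1: add {2} — 2 (Runner) has 2→5.
A2 = A1; e.g. 1 (Keeper) can still go to 3. Fixed point.
2 enters the attractor at level 1, so Runner can force the target in 1 move from there.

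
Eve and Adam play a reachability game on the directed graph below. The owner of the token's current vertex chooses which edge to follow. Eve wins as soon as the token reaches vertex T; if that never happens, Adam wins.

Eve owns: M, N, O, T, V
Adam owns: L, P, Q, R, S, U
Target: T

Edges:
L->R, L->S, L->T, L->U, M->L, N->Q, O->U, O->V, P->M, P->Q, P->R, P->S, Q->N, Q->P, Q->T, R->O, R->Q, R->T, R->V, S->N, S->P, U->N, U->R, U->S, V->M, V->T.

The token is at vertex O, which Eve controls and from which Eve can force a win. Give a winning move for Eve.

A0 = {T}
A1: add {V} — V (Eve) has V→T.
A2: add {O} — O (Eve) has O→V.
A3 = A2; e.g. L (Adam) can still go to R. Fixed point.
From O, successor V is in the attractor (rank 1); the other successor U is not.

V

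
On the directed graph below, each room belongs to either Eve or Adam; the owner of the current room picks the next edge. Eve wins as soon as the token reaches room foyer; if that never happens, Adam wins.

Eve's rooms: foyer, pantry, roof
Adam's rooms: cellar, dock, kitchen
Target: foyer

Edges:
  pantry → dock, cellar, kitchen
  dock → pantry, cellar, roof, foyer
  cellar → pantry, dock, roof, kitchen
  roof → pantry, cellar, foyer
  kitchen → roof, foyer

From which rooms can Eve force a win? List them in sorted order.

foyer, kitchen, pantry, roof

A0 = {foyer}
A1: add {roof} — roof (Eve) has roof→foyer.
A2: add {kitchen} — kitchen (Adam): all of {roof, foyer} already in.
A3: add {pantry} — pantry (Eve) has pantry→kitchen.
A4 = A3; e.g. dock (Adam) can still go to cellar. Fixed point.
Eve's winning region = {foyer, kitchen, pantry, roof}.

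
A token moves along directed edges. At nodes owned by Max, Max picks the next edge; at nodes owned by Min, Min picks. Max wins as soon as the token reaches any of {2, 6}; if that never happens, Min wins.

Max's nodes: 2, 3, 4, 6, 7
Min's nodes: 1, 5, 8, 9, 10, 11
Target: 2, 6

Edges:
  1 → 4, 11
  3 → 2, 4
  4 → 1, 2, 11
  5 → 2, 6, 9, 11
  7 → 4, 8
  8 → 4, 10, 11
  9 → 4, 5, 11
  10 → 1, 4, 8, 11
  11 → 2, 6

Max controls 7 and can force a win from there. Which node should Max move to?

4

A0 = {2, 6}
A1: add {3, 4, 11} — 3 (Max) has 3→2; 4 (Max) has 4→2; 11 (Min): all of {2, 6} already in.
A2: add {1, 7} — 1 (Min): all of {4, 11} already in; 7 (Max) has 7→4.
A3 = A2; e.g. 5 (Min) can still go to 9. Fixed point.
From 7, successor 4 is in the attractor (rank 1); the other successor 8 is not.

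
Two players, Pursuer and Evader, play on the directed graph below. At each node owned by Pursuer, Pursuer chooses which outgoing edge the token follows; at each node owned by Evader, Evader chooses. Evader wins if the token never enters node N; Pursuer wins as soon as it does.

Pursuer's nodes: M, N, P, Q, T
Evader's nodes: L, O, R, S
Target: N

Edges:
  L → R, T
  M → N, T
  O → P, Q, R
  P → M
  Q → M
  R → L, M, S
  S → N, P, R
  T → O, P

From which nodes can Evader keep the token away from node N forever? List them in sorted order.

A0 = {N}
A1: add {M} — M (Pursuer) has M→N.
A2: add {P, Q} — P (Pursuer) has P→M; Q (Pursuer) has Q→M.
A3: add {T} — T (Pursuer) has T→P.
A4 = A3; e.g. L (Evader) can still go to R. Fixed point.
Pursuer's attractor = {M, N, P, Q, T}; Evader avoids the target exactly from the complement.

L, O, R, S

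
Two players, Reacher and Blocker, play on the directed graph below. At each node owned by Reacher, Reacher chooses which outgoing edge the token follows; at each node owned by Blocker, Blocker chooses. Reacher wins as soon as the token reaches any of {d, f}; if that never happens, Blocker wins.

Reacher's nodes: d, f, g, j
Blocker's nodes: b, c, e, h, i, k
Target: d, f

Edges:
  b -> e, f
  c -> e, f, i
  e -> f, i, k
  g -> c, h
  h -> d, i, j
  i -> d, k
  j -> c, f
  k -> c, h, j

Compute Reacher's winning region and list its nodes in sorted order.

A0 = {d, f}
A1: add {j} — j (Reacher) has j→f.
A2 = A1; e.g. b (Blocker) can still go to e. Fixed point.
Reacher's winning region = {d, f, j}.

d, f, j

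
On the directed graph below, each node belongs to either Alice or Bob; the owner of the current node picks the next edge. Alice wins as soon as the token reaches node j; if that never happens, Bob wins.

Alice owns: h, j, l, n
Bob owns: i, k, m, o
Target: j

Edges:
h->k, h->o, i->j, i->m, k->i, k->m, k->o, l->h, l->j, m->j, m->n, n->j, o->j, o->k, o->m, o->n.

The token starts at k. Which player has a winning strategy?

A0 = {j}
A1: add {l, n} — l (Alice) has l→j; n (Alice) has n→j.
A2: add {m} — m (Bob): all of {j, n} already in.
A3: add {i} — i (Bob): all of {j, m} already in.
A4 = A3; e.g. h (Alice) has no edge into A3. Fixed point.
k never enters the attractor, so Bob can avoid the target forever.

Bob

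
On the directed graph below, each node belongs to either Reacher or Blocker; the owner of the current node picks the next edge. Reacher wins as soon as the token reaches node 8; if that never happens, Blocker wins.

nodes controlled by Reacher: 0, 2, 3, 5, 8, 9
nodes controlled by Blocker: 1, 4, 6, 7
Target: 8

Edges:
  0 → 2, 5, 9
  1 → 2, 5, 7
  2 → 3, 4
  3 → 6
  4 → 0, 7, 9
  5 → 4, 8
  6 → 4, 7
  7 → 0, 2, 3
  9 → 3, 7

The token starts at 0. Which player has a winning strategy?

A0 = {8}
A1: add {5} — 5 (Reacher) has 5→8.
A2: add {0} — 0 (Reacher) has 0→5.
A3 = A2; e.g. 1 (Blocker) can still go to 2. Fixed point.
0 ∈ A2, so Reacher can force the target.

Reacher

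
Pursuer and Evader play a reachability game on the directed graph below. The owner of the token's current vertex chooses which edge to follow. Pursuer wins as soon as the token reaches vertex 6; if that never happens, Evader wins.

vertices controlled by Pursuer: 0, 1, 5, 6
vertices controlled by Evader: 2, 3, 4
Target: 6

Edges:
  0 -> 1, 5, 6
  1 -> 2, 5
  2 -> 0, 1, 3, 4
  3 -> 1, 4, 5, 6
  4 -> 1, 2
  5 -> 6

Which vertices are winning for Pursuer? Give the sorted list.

A0 = {6}
A1: add {0, 5} — 0 (Pursuer) has 0→6; 5 (Pursuer) has 5→6.
A2: add {1} — 1 (Pursuer) has 1→5.
A3 = A2; e.g. 2 (Evader) can still go to 3. Fixed point.
Pursuer's winning region = {0, 1, 5, 6}.

0, 1, 5, 6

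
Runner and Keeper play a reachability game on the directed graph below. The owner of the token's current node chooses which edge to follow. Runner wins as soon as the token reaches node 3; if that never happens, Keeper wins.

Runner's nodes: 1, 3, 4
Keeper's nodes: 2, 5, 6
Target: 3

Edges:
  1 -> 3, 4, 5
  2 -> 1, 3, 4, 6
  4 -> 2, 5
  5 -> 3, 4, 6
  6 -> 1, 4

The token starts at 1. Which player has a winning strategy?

A0 = {3}
A1: add {1} — 1 (Runner) has 1→3.
A2 = A1; e.g. 2 (Keeper) can still go to 4. Fixed point.
1 ∈ A1, so Runner can force the target.

Runner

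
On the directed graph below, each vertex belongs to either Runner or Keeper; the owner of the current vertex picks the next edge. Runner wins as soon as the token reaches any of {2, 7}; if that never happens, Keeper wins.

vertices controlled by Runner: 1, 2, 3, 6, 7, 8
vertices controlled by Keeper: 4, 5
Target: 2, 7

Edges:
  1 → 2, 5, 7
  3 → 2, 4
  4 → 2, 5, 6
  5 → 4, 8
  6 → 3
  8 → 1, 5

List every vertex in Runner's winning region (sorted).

A0 = {2, 7}
A1: add {1, 3} — 1 (Runner) has 1→2; 3 (Runner) has 3→2.
A2: add {6, 8} — 6 (Runner) has 6→3; 8 (Runner) has 8→1.
A3 = A2; e.g. 4 (Keeper) can still go to 5. Fixed point.
Runner's winning region = {1, 2, 3, 6, 7, 8}.

1, 2, 3, 6, 7, 8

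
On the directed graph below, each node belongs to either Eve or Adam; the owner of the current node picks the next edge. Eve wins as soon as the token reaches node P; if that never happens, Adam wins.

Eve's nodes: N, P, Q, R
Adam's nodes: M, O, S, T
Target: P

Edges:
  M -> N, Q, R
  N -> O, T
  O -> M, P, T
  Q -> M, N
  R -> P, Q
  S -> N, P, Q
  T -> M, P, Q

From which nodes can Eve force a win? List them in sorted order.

P, R

A0 = {P}
A1: add {R} — R (Eve) has R→P.
A2 = A1; e.g. M (Adam) can still go to N. Fixed point.
Eve's winning region = {P, R}.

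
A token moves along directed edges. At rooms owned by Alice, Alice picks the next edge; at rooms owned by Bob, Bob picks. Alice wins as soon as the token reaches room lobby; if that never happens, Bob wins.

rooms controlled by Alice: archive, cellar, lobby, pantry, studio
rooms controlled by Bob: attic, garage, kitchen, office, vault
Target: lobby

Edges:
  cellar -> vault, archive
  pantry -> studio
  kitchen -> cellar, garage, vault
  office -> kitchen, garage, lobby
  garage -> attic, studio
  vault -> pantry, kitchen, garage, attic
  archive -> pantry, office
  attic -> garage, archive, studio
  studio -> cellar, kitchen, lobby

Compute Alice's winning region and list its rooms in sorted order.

A0 = {lobby}
A1: add {studio} — studio (Alice) has studio→lobby.
A2: add {pantry} — pantry (Alice) has pantry→studio.
A3: add {archive} — archive (Alice) has archive→pantry.
A4: add {cellar} — cellar (Alice) has cellar→archive.
A5 = A4; e.g. kitchen (Bob) can still go to garage. Fixed point.
Alice's winning region = {archive, cellar, lobby, pantry, studio}.

archive, cellar, lobby, pantry, studio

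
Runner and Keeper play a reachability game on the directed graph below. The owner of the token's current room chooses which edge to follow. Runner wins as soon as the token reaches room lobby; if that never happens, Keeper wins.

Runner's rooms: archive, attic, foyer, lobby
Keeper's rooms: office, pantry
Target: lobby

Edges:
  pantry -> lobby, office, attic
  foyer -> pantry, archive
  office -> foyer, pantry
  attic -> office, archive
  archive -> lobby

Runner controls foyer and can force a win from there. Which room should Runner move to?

A0 = {lobby}
A1: add {archive} — archive (Runner) has archive→lobby.
A2: add {attic, foyer} — foyer (Runner) has foyer→archive; attic (Runner) has attic→archive.
A3 = A2; e.g. office (Keeper) can still go to pantry. Fixed point.
From foyer, successor archive is in the attractor (rank 1); the other successor pantry is not.

archive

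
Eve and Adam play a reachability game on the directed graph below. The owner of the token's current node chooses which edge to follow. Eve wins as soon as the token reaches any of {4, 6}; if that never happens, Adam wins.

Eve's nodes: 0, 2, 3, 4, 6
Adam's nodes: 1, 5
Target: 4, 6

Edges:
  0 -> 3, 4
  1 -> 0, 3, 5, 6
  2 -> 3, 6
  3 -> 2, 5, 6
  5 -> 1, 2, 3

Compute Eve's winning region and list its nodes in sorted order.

0, 2, 3, 4, 6

A0 = {4, 6}
A1: add {0, 2, 3} — 0 (Eve) has 0→4; 2 (Eve) has 2→6; 3 (Eve) has 3→6.
A2 = A1; e.g. 1 (Adam) can still go to 5. Fixed point.
Eve's winning region = {0, 2, 3, 4, 6}.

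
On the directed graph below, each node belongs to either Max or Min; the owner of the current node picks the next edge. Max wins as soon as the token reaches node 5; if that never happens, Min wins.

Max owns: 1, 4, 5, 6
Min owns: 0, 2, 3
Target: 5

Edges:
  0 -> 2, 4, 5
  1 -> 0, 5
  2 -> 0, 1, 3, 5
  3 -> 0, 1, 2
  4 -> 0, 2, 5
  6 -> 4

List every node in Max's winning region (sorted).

1, 4, 5, 6

A0 = {5}
A1: add {1, 4} — 1 (Max) has 1→5; 4 (Max) has 4→5.
A2: add {6} — 6 (Max) has 6→4.
A3 = A2; e.g. 0 (Min) can still go to 2. Fixed point.
Max's winning region = {1, 4, 5, 6}.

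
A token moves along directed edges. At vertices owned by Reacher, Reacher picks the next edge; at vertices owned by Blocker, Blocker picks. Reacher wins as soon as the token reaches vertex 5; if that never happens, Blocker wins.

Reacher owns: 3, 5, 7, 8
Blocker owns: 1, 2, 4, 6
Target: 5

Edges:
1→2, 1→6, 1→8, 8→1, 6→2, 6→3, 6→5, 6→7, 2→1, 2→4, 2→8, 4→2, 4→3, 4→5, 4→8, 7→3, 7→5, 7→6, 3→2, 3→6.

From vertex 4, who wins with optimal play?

A0 = {5}
A1: add {7} — 7 (Reacher) has 7→5.
A2 = A1; e.g. 1 (Blocker) can still go to 2. Fixed point.
4 never enters the attractor, so Blocker can avoid the target forever.

Blocker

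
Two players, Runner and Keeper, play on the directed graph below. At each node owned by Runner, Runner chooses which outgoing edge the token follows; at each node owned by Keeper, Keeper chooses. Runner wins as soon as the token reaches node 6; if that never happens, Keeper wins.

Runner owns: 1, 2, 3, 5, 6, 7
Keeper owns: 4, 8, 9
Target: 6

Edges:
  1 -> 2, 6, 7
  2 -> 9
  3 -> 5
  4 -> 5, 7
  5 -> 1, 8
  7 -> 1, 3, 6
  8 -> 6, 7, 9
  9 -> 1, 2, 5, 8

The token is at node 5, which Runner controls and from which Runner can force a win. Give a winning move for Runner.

A0 = {6}
A1: add {1, 7} — 1 (Runner) has 1→6; 7 (Runner) has 7→6.
A2: add {5} — 5 (Runner) has 5→1.
A3: add {3, 4} — 3 (Runner) has 3→5; 4 (Keeper): all of {5, 7} already in.
A4 = A3; e.g. 2 (Runner) has no edge into A3. Fixed point.
From 5, successor 1 is in the attractor (rank 1); the other successor 8 is not.

1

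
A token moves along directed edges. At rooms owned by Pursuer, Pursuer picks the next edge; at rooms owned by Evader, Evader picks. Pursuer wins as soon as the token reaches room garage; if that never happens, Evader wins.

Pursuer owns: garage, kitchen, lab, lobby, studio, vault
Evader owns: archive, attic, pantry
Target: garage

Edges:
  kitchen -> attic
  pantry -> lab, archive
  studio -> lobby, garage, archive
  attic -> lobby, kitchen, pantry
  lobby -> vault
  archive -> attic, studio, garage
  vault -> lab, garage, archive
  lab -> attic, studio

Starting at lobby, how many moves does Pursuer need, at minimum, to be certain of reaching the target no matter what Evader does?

A0 = {garage}
A1: add {studio, vault} — vault (Pursuer) has vault→garage; studio (Pursuer) has studio→garage.
A2: add {lab, lobby} — lab (Pursuer) has lab→studio; lobby (Pursuer) has lobby→vault.
A3 = A2; e.g. attic (Evader) can still go to kitchen. Fixed point.
lobby enters the attractor at level 2, so Pursuer can force the target in 2 moves from there.

2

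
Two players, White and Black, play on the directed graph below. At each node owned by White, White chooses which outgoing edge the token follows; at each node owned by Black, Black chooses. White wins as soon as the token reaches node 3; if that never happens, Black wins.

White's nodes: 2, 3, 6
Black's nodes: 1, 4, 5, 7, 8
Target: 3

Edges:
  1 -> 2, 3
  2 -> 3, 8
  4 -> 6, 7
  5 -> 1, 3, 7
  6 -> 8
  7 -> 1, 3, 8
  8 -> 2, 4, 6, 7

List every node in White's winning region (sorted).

1, 2, 3

A0 = {3}
A1: add {2} — 2 (White) has 2→3.
A2: add {1} — 1 (Black): all of {2, 3} already in.
A3 = A2; e.g. 4 (Black) can still go to 6. Fixed point.
White's winning region = {1, 2, 3}.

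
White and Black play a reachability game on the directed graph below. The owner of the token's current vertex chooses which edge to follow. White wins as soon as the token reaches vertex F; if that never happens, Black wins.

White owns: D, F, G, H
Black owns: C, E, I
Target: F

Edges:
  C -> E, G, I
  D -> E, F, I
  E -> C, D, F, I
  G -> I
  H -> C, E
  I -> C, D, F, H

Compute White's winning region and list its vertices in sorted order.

D, F

A0 = {F}
A1: add {D} — D (White) has D→F.
A2 = A1; e.g. C (Black) can still go to E. Fixed point.
White's winning region = {D, F}.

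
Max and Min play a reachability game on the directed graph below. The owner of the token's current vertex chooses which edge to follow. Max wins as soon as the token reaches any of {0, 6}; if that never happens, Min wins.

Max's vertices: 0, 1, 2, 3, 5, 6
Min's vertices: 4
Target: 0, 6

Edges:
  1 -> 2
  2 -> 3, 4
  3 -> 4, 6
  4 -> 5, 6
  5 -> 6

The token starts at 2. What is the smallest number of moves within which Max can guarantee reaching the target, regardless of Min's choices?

A0 = {0, 6}
A1: add {3, 5} — 3 (Max) has 3→6; 5 (Max) has 5→6.
A2: add {2, 4} — 2 (Max) has 2→3; 4 (Min): all of {5, 6} already in.
2 enters the attractor at level 2, so Max can force the target in 2 moves from there.

2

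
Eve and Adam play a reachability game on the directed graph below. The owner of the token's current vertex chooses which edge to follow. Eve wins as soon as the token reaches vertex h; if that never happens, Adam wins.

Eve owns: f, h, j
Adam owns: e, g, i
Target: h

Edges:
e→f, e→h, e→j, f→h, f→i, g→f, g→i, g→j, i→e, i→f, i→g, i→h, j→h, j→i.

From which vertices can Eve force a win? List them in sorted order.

A0 = {h}
A1: add {f, j} — f (Eve) has f→h; j (Eve) has j→h.
A2: add {e} — e (Adam): all of {f, h, j} already in.
A3 = A2; e.g. g (Adam) can still go to i. Fixed point.
Eve's winning region = {e, f, h, j}.

e, f, h, j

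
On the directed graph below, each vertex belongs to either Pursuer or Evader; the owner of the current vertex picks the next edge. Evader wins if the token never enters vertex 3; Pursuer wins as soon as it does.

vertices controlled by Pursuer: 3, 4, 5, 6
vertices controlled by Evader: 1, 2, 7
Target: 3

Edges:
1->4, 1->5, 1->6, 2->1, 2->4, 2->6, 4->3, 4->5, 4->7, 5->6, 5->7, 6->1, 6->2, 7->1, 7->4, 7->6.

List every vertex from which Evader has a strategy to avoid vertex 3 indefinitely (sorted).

A0 = {3}
A1: add {4} — 4 (Pursuer) has 4→3.
A2 = A1; e.g. 1 (Evader) can still go to 5. Fixed point.
Pursuer's attractor = {3, 4}; Evader avoids the target exactly from the complement.

1, 2, 5, 6, 7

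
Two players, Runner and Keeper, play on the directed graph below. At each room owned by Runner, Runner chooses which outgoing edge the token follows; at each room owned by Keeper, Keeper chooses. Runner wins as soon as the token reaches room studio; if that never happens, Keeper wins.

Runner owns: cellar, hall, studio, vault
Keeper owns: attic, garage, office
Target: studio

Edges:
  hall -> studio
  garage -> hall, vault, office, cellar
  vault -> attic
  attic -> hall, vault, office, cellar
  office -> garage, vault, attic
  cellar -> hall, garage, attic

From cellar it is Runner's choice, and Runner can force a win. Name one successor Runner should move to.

hall

A0 = {studio}
A1: add {hall} — hall (Runner) has hall→studio.
A2: add {cellar} — cellar (Runner) has cellar→hall.
A3 = A2; e.g. garage (Keeper) can still go to vault. Fixed point.
From cellar, successor hall is in the attractor (rank 1); the other successors attic, garage are not.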